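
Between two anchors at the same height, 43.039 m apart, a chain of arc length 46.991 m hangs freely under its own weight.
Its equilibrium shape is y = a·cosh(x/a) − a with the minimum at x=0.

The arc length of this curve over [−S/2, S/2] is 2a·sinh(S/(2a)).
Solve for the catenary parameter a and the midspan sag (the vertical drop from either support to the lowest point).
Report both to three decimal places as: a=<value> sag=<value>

seed: a₀ = √(S³/(24(L−S))) = √(43.039³/(24·3.952)) = 28.992066
iter 1: u=0.742255  f(a)=+1.103e-01  f'(a)=-2.879e-01  a ← 28.992066 − (+1.103e-01/-2.879e-01) = 29.375144
iter 2: u=0.732575  f(a)=+2.224e-03  f'(a)=-2.764e-01  a ← 29.375144 − (+2.224e-03/-2.764e-01) = 29.383190
iter 3: u=0.732375  f(a)=+9.458e-07  f'(a)=-2.762e-01  a ← 29.383190 − (+9.458e-07/-2.762e-01) = 29.383194
iter 4: u=0.732374  f(a)=+1.776e-13  f'(a)=-2.762e-01  a ← 29.383194 − (+1.776e-13/-2.762e-01) = 29.383194
converged: |Δa| < 1e-12 after 4 iterations
sag = a·(cosh(S/(2a)) − 1) = 29.383194·(cosh(0.732374) − 1) = 8.238749
T_max/T_min = cosh(S/(2a)) = 1.280390

a=29.383 sag=8.239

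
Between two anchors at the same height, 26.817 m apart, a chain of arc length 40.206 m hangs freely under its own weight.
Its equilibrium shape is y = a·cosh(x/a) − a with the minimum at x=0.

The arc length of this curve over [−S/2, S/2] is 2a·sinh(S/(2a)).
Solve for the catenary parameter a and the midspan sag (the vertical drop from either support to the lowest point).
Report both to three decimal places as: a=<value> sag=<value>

a=8.271 sag=13.467

seed: a₀ = √(S³/(24(L−S))) = √(26.817³/(24·13.389)) = 7.747036
iter 1: u=1.730791  f(a)=+2.155e+00  f'(a)=-4.609e+00  a ← 7.747036 − (+2.155e+00/-4.609e+00) = 8.214495
iter 2: u=1.632298  f(a)=+2.104e-01  f'(a)=-3.749e+00  a ← 8.214495 − (+2.104e-01/-3.749e+00) = 8.270620
iter 3: u=1.621221  f(a)=+2.487e-03  f'(a)=-3.661e+00  a ← 8.270620 − (+2.487e-03/-3.661e+00) = 8.271299
iter 4: u=1.621088  f(a)=+3.563e-07  f'(a)=-3.660e+00  a ← 8.271299 − (+3.563e-07/-3.660e+00) = 8.271299
iter 5: u=1.621088  f(a)=+7.105e-15  f'(a)=-3.660e+00  a ← 8.271299 − (+7.105e-15/-3.660e+00) = 8.271299
converged: |Δa| < 1e-12 after 5 iterations
sag = a·(cosh(S/(2a)) − 1) = 8.271299·(cosh(1.621088) − 1) = 13.466801
T_max/T_min = cosh(S/(2a)) = 2.628136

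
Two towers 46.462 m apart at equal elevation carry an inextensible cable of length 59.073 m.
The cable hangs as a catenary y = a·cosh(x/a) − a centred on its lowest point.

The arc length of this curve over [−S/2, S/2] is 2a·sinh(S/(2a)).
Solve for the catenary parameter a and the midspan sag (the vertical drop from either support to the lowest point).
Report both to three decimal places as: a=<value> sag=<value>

seed: a₀ = √(S³/(24(L−S))) = √(46.462³/(24·12.611)) = 18.203985
iter 1: u=1.276149  f(a)=+1.068e+00  f'(a)=-1.625e+00  a ← 18.203985 − (+1.068e+00/-1.625e+00) = 18.861107
iter 2: u=1.231688  f(a)=+6.053e-02  f'(a)=-1.445e+00  a ← 18.861107 − (+6.053e-02/-1.445e+00) = 18.902991
iter 3: u=1.228959  f(a)=+2.205e-04  f'(a)=-1.435e+00  a ← 18.902991 − (+2.205e-04/-1.435e+00) = 18.903145
iter 4: u=1.228949  f(a)=+2.948e-09  f'(a)=-1.435e+00  a ← 18.903145 − (+2.948e-09/-1.435e+00) = 18.903145
iter 5: u=1.228949  f(a)=-1.421e-14  f'(a)=-1.435e+00  a ← 18.903145 − (-1.421e-14/-1.435e+00) = 18.903145
converged: |Δa| < 1e-12 after 5 iterations
sag = a·(cosh(S/(2a)) − 1) = 18.903145·(cosh(1.228949) − 1) = 16.164414
T_max/T_min = cosh(S/(2a)) = 1.855118

a=18.903 sag=16.164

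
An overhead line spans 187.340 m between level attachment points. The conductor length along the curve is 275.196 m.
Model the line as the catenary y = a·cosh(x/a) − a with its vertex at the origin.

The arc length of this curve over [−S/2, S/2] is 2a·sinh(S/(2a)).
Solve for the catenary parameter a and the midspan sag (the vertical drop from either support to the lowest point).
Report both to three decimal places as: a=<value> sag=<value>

seed: a₀ = √(S³/(24(L−S))) = √(187.340³/(24·87.856)) = 55.841161
iter 1: u=1.677436  f(a)=+1.322e+01  f'(a)=-4.126e+00  a ← 55.841161 − (+1.322e+01/-4.126e+00) = 59.045804
iter 2: u=1.586396  f(a)=+1.224e+00  f'(a)=-3.395e+00  a ← 59.045804 − (+1.224e+00/-3.395e+00) = 59.406263
iter 3: u=1.576770  f(a)=+1.284e-02  f'(a)=-3.324e+00  a ← 59.406263 − (+1.284e-02/-3.324e+00) = 59.410126
iter 4: u=1.576667  f(a)=+1.446e-06  f'(a)=-3.323e+00  a ← 59.410126 − (+1.446e-06/-3.323e+00) = 59.410127
iter 5: u=1.576667  f(a)=+0.000e+00  f'(a)=-3.323e+00  a ← 59.410127 − (+0.000e+00/-3.323e+00) = 59.410127
converged: |Δa| < 1e-12 after 5 iterations
sag = a·(cosh(S/(2a)) − 1) = 59.410127·(cosh(1.576667) − 1) = 90.465731
T_max/T_min = cosh(S/(2a)) = 2.522733

a=59.410 sag=90.466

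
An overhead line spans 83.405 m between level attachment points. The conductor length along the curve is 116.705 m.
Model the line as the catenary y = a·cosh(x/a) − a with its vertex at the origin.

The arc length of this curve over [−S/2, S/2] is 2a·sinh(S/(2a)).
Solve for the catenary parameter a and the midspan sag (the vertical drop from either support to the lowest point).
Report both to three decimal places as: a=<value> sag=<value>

a=28.429 sag=36.480

seed: a₀ = √(S³/(24(L−S))) = √(83.405³/(24·33.300)) = 26.943896
iter 1: u=1.547753  f(a)=+4.224e+00  f'(a)=-3.117e+00  a ← 26.943896 − (+4.224e+00/-3.117e+00) = 28.299025
iter 2: u=1.473637  f(a)=+3.396e-01  f'(a)=-2.634e+00  a ← 28.299025 − (+3.396e-01/-2.634e+00) = 28.427934
iter 3: u=1.466955  f(a)=+2.619e-03  f'(a)=-2.594e+00  a ← 28.427934 − (+2.619e-03/-2.594e+00) = 28.428944
iter 4: u=1.466903  f(a)=+1.584e-07  f'(a)=-2.593e+00  a ← 28.428944 − (+1.584e-07/-2.593e+00) = 28.428944
iter 5: u=1.466903  f(a)=-1.421e-14  f'(a)=-2.593e+00  a ← 28.428944 − (-1.421e-14/-2.593e+00) = 28.428944
converged: |Δa| < 1e-12 after 5 iterations
sag = a·(cosh(S/(2a)) − 1) = 28.428944·(cosh(1.466903) − 1) = 36.480371
T_max/T_min = cosh(S/(2a)) = 2.283212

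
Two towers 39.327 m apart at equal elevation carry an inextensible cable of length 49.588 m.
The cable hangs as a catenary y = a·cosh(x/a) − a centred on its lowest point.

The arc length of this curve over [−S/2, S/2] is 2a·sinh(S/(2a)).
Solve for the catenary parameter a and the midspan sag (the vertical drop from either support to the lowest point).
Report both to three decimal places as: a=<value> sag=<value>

a=16.297 sag=13.373

seed: a₀ = √(S³/(24(L−S))) = √(39.327³/(24·10.261)) = 15.715774
iter 1: u=1.251195  f(a)=+8.338e-01  f'(a)=-1.522e+00  a ← 15.715774 − (+8.338e-01/-1.522e+00) = 16.263582
iter 2: u=1.209051  f(a)=+4.558e-02  f'(a)=-1.360e+00  a ← 16.263582 − (+4.558e-02/-1.360e+00) = 16.297102
iter 3: u=1.206564  f(a)=+1.536e-04  f'(a)=-1.351e+00  a ← 16.297102 − (+1.536e-04/-1.351e+00) = 16.297215
iter 4: u=1.206556  f(a)=+1.758e-09  f'(a)=-1.351e+00  a ← 16.297215 − (+1.758e-09/-1.351e+00) = 16.297215
iter 5: u=1.206556  f(a)=+0.000e+00  f'(a)=-1.351e+00  a ← 16.297215 − (+0.000e+00/-1.351e+00) = 16.297215
converged: |Δa| < 1e-12 after 5 iterations
sag = a·(cosh(S/(2a)) − 1) = 16.297215·(cosh(1.206556) − 1) = 13.373337
T_max/T_min = cosh(S/(2a)) = 1.820590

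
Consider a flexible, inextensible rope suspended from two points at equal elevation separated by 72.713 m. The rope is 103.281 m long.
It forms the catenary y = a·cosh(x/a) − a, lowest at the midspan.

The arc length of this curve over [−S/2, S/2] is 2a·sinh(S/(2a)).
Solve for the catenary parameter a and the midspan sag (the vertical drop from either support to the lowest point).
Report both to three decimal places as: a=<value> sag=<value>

a=24.215 sag=32.821

seed: a₀ = √(S³/(24(L−S))) = √(72.713³/(24·30.568)) = 22.891748
iter 1: u=1.588192  f(a)=+4.095e+00  f'(a)=-3.408e+00  a ← 22.891748 − (+4.095e+00/-3.408e+00) = 24.093369
iter 2: u=1.508984  f(a)=+3.445e-01  f'(a)=-2.857e+00  a ← 24.093369 − (+3.445e-01/-2.857e+00) = 24.213980
iter 3: u=1.501467  f(a)=+2.934e-03  f'(a)=-2.808e+00  a ← 24.213980 − (+2.934e-03/-2.808e+00) = 24.215025
iter 4: u=1.501403  f(a)=+2.167e-07  f'(a)=-2.808e+00  a ← 24.215025 − (+2.167e-07/-2.808e+00) = 24.215025
iter 5: u=1.501403  f(a)=+0.000e+00  f'(a)=-2.808e+00  a ← 24.215025 − (+0.000e+00/-2.808e+00) = 24.215025
converged: |Δa| < 1e-12 after 5 iterations
sag = a·(cosh(S/(2a)) − 1) = 24.215025·(cosh(1.501403) − 1) = 32.821005
T_max/T_min = cosh(S/(2a)) = 2.355398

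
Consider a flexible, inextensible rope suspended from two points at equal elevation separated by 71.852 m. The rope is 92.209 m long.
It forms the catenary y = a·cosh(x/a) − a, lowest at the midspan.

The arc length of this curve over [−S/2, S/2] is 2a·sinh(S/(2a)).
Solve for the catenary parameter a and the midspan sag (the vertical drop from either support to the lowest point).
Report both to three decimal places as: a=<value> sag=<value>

a=28.657 sag=25.628

seed: a₀ = √(S³/(24(L−S))) = √(71.852³/(24·20.357)) = 27.554706
iter 1: u=1.303806  f(a)=+1.802e+00  f'(a)=-1.744e+00  a ← 27.554706 − (+1.802e+00/-1.744e+00) = 28.587657
iter 2: u=1.256696  f(a)=+1.063e-01  f'(a)=-1.544e+00  a ← 28.587657 − (+1.063e-01/-1.544e+00) = 28.656483
iter 3: u=1.253678  f(a)=+4.210e-04  f'(a)=-1.532e+00  a ← 28.656483 − (+4.210e-04/-1.532e+00) = 28.656758
iter 4: u=1.253666  f(a)=+6.664e-09  f'(a)=-1.532e+00  a ← 28.656758 − (+6.664e-09/-1.532e+00) = 28.656758
iter 5: u=1.253666  f(a)=+1.421e-14  f'(a)=-1.532e+00  a ← 28.656758 − (+1.421e-14/-1.532e+00) = 28.656758
converged: |Δa| < 1e-12 after 5 iterations
sag = a·(cosh(S/(2a)) − 1) = 28.656758·(cosh(1.253666) − 1) = 25.627998
T_max/T_min = cosh(S/(2a)) = 1.894309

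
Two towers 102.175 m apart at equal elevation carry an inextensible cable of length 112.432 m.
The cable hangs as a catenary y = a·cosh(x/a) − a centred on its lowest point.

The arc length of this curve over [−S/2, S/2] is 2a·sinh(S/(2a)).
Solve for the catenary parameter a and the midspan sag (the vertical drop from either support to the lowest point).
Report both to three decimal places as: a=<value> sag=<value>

seed: a₀ = √(S³/(24(L−S))) = √(102.175³/(24·10.257)) = 65.826562
iter 1: u=0.776092  f(a)=+3.134e-01  f'(a)=-3.308e-01  a ← 65.826562 − (+3.134e-01/-3.308e-01) = 66.773816
iter 2: u=0.765083  f(a)=+6.892e-03  f'(a)=-3.164e-01  a ← 66.773816 − (+6.892e-03/-3.164e-01) = 66.795599
iter 3: u=0.764833  f(a)=+3.501e-06  f'(a)=-3.161e-01  a ← 66.795599 − (+3.501e-06/-3.161e-01) = 66.795610
iter 4: u=0.764833  f(a)=+9.095e-13  f'(a)=-3.161e-01  a ← 66.795610 − (+9.095e-13/-3.161e-01) = 66.795610
converged: |Δa| < 1e-12 after 4 iterations
sag = a·(cosh(S/(2a)) − 1) = 66.795610·(cosh(0.764833) − 1) = 20.507839
T_max/T_min = cosh(S/(2a)) = 1.307024

a=66.796 sag=20.508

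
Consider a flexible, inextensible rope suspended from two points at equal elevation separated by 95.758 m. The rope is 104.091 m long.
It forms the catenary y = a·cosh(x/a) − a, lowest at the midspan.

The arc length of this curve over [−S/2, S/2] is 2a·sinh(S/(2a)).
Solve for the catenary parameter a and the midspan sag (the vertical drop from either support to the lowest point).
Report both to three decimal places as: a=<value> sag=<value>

a=67.109 sag=17.817

seed: a₀ = √(S³/(24(L−S))) = √(95.758³/(24·8.333)) = 66.260741
iter 1: u=0.722585  f(a)=+2.203e-01  f'(a)=-2.649e-01  a ← 66.260741 − (+2.203e-01/-2.649e-01) = 67.092254
iter 2: u=0.713629  f(a)=+4.215e-03  f'(a)=-2.549e-01  a ← 67.092254 − (+4.215e-03/-2.549e-01) = 67.108793
iter 3: u=0.713453  f(a)=+1.610e-06  f'(a)=-2.547e-01  a ← 67.108793 − (+1.610e-06/-2.547e-01) = 67.108800
iter 4: u=0.713453  f(a)=+2.132e-13  f'(a)=-2.547e-01  a ← 67.108800 − (+2.132e-13/-2.547e-01) = 67.108800
converged: |Δa| < 1e-12 after 4 iterations
sag = a·(cosh(S/(2a)) − 1) = 67.108800·(cosh(0.713453) − 1) = 17.816609
T_max/T_min = cosh(S/(2a)) = 1.265488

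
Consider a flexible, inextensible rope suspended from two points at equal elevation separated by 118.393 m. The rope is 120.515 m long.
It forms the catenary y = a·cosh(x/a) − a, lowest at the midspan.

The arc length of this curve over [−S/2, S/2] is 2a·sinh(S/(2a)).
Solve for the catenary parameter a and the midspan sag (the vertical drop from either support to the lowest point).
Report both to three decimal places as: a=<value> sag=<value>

a=180.997 sag=9.767

seed: a₀ = √(S³/(24(L−S))) = √(118.393³/(24·2.122)) = 180.513933
iter 1: u=0.327933  f(a)=+1.144e-02  f'(a)=-2.376e-02  a ← 180.513933 − (+1.144e-02/-2.376e-02) = 180.995293
iter 2: u=0.327061  f(a)=+4.592e-05  f'(a)=-2.357e-02  a ← 180.995293 − (+4.592e-05/-2.357e-02) = 180.997241
iter 3: u=0.327057  f(a)=+7.465e-10  f'(a)=-2.357e-02  a ← 180.997241 − (+7.465e-10/-2.357e-02) = 180.997241
iter 4: u=0.327057  f(a)=-1.421e-14  f'(a)=-2.357e-02  a ← 180.997241 − (-1.421e-14/-2.357e-02) = 180.997241
converged: |Δa| < 1e-12 after 4 iterations
sag = a·(cosh(S/(2a)) − 1) = 180.997241·(cosh(0.327057) − 1) = 9.766926
T_max/T_min = cosh(S/(2a)) = 1.053962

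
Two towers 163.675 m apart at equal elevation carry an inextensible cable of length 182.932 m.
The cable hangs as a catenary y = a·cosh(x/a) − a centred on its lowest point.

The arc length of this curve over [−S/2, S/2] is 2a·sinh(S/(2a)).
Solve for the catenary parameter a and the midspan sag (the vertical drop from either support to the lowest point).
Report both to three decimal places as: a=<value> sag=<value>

a=99.078 sag=35.765

seed: a₀ = √(S³/(24(L−S))) = √(163.675³/(24·19.257)) = 97.403281
iter 1: u=0.840192  f(a)=+6.912e-01  f'(a)=-4.240e-01  a ← 97.403281 − (+6.912e-01/-4.240e-01) = 99.033425
iter 2: u=0.826362  f(a)=+1.773e-02  f'(a)=-4.025e-01  a ← 99.033425 − (+1.773e-02/-4.025e-01) = 99.077484
iter 3: u=0.825995  f(a)=+1.236e-05  f'(a)=-4.020e-01  a ← 99.077484 − (+1.236e-05/-4.020e-01) = 99.077515
iter 4: u=0.825995  f(a)=+5.969e-12  f'(a)=-4.020e-01  a ← 99.077515 − (+5.969e-12/-4.020e-01) = 99.077515
converged: |Δa| < 1e-12 after 4 iterations
sag = a·(cosh(S/(2a)) − 1) = 99.077515·(cosh(0.825995) − 1) = 35.764552
T_max/T_min = cosh(S/(2a)) = 1.360975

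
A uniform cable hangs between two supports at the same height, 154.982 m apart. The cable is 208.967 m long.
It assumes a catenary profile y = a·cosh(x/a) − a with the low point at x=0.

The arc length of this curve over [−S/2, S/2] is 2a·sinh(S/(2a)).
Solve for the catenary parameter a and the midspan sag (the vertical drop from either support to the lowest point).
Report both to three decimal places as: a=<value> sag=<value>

seed: a₀ = √(S³/(24(L−S))) = √(154.982³/(24·53.985)) = 53.601842
iter 1: u=1.445678  f(a)=+5.930e+00  f'(a)=-2.468e+00  a ← 53.601842 − (+5.930e+00/-2.468e+00) = 56.004817
iter 2: u=1.383649  f(a)=+4.221e-01  f'(a)=-2.128e+00  a ← 56.004817 − (+4.221e-01/-2.128e+00) = 56.203174
iter 3: u=1.378766  f(a)=+2.501e-03  f'(a)=-2.103e+00  a ← 56.203174 − (+2.501e-03/-2.103e+00) = 56.204363
iter 4: u=1.378736  f(a)=+8.893e-08  f'(a)=-2.103e+00  a ← 56.204363 − (+8.893e-08/-2.103e+00) = 56.204363
iter 5: u=1.378736  f(a)=-2.842e-14  f'(a)=-2.103e+00  a ← 56.204363 − (-2.842e-14/-2.103e+00) = 56.204363
converged: |Δa| < 1e-12 after 5 iterations
sag = a·(cosh(S/(2a)) − 1) = 56.204363·(cosh(1.378736) − 1) = 62.436828
T_max/T_min = cosh(S/(2a)) = 2.110889

a=56.204 sag=62.437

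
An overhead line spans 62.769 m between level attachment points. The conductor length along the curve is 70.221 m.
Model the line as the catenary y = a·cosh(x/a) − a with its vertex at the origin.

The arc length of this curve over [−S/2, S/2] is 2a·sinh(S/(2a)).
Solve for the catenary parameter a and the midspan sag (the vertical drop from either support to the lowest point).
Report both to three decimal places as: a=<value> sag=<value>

a=37.831 sag=13.782

seed: a₀ = √(S³/(24(L−S))) = √(62.769³/(24·7.452)) = 37.185684
iter 1: u=0.843994  f(a)=+2.700e-01  f'(a)=-4.301e-01  a ← 37.185684 − (+2.700e-01/-4.301e-01) = 37.813371
iter 2: u=0.829984  f(a)=+6.987e-03  f'(a)=-4.081e-01  a ← 37.813371 − (+6.987e-03/-4.081e-01) = 37.830492
iter 3: u=0.829609  f(a)=+4.956e-06  f'(a)=-4.075e-01  a ← 37.830492 − (+4.956e-06/-4.075e-01) = 37.830505
iter 4: u=0.829608  f(a)=+2.487e-12  f'(a)=-4.075e-01  a ← 37.830505 − (+2.487e-12/-4.075e-01) = 37.830505
converged: |Δa| < 1e-12 after 4 iterations
sag = a·(cosh(S/(2a)) − 1) = 37.830505·(cosh(0.829608) − 1) = 13.782423
T_max/T_min = cosh(S/(2a)) = 1.364320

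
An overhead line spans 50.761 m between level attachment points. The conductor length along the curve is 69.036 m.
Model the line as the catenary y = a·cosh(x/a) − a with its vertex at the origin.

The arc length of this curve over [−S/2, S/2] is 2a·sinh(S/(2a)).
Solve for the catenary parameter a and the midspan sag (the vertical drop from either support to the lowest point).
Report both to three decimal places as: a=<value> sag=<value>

a=18.133 sag=20.858

seed: a₀ = √(S³/(24(L−S))) = √(50.761³/(24·18.275)) = 17.268752
iter 1: u=1.469736  f(a)=+2.078e+00  f'(a)=-2.610e+00  a ← 17.268752 − (+2.078e+00/-2.610e+00) = 18.064947
iter 2: u=1.404958  f(a)=+1.524e-01  f'(a)=-2.240e+00  a ← 18.064947 − (+1.524e-01/-2.240e+00) = 18.132963
iter 3: u=1.399688  f(a)=+9.625e-04  f'(a)=-2.212e+00  a ← 18.132963 − (+9.625e-04/-2.212e+00) = 18.133398
iter 4: u=1.399655  f(a)=+3.893e-08  f'(a)=-2.212e+00  a ← 18.133398 − (+3.893e-08/-2.212e+00) = 18.133398
iter 5: u=1.399655  f(a)=+0.000e+00  f'(a)=-2.212e+00  a ← 18.133398 − (+0.000e+00/-2.212e+00) = 18.133398
converged: |Δa| < 1e-12 after 5 iterations
sag = a·(cosh(S/(2a)) − 1) = 18.133398·(cosh(1.399655) − 1) = 20.857786
T_max/T_min = cosh(S/(2a)) = 2.150241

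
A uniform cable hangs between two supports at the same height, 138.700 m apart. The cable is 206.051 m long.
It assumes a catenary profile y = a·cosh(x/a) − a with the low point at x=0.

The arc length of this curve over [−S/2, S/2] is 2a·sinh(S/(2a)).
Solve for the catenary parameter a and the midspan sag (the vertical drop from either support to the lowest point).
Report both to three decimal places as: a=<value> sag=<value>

a=43.310 sag=68.449

seed: a₀ = √(S³/(24(L−S))) = √(138.700³/(24·67.351)) = 40.629085
iter 1: u=1.706905  f(a)=+1.052e+01  f'(a)=-4.387e+00  a ← 40.629085 − (+1.052e+01/-4.387e+00) = 43.026896
iter 2: u=1.611783  f(a)=+1.003e+00  f'(a)=-3.587e+00  a ← 43.026896 − (+1.003e+00/-3.587e+00) = 43.306571
iter 3: u=1.601374  f(a)=+1.125e-02  f'(a)=-3.507e+00  a ← 43.306571 − (+1.125e-02/-3.507e+00) = 43.309778
iter 4: u=1.601255  f(a)=+1.449e-06  f'(a)=-3.506e+00  a ← 43.309778 − (+1.449e-06/-3.506e+00) = 43.309778
iter 5: u=1.601255  f(a)=+5.684e-14  f'(a)=-3.506e+00  a ← 43.309778 − (+5.684e-14/-3.506e+00) = 43.309778
converged: |Δa| < 1e-12 after 5 iterations
sag = a·(cosh(S/(2a)) − 1) = 43.309778·(cosh(1.601255) − 1) = 68.448848
T_max/T_min = cosh(S/(2a)) = 2.580448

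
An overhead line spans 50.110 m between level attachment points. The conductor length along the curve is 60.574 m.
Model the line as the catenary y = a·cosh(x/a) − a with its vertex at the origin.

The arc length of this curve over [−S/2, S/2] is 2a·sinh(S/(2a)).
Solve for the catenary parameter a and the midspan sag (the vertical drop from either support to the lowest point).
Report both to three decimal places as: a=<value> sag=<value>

seed: a₀ = √(S³/(24(L−S))) = √(50.110³/(24·10.464)) = 22.383712
iter 1: u=1.119341  f(a)=+6.754e-01  f'(a)=-1.057e+00  a ← 22.383712 − (+6.754e-01/-1.057e+00) = 23.022431
iter 2: u=1.088286  f(a)=+2.999e-02  f'(a)=-9.655e-01  a ← 23.022431 − (+2.999e-02/-9.655e-01) = 23.053493
iter 3: u=1.086820  f(a)=+6.520e-05  f'(a)=-9.613e-01  a ← 23.053493 − (+6.520e-05/-9.613e-01) = 23.053561
iter 4: u=1.086817  f(a)=+3.097e-10  f'(a)=-9.613e-01  a ← 23.053561 − (+3.097e-10/-9.613e-01) = 23.053561
iter 5: u=1.086817  f(a)=-7.105e-15  f'(a)=-9.613e-01  a ← 23.053561 − (-7.105e-15/-9.613e-01) = 23.053561
converged: |Δa| < 1e-12 after 5 iterations
sag = a·(cosh(S/(2a)) − 1) = 23.053561·(cosh(1.086817) − 1) = 15.009138
T_max/T_min = cosh(S/(2a)) = 1.651055

a=23.054 sag=15.009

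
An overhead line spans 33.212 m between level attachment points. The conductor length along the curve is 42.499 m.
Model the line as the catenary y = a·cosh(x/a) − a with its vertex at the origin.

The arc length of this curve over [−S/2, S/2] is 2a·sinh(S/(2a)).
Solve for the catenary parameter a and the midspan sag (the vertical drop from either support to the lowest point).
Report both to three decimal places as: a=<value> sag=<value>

a=13.327 sag=11.756

seed: a₀ = √(S³/(24(L−S))) = √(33.212³/(24·9.287)) = 12.820330
iter 1: u=1.295286  f(a)=+8.109e-01  f'(a)=-1.707e+00  a ← 12.820330 − (+8.109e-01/-1.707e+00) = 13.295421
iter 2: u=1.249001  f(a)=+4.726e-02  f'(a)=-1.513e+00  a ← 13.295421 − (+4.726e-02/-1.513e+00) = 13.326650
iter 3: u=1.246075  f(a)=+1.825e-04  f'(a)=-1.502e+00  a ← 13.326650 − (+1.825e-04/-1.502e+00) = 13.326771
iter 4: u=1.246063  f(a)=+2.743e-09  f'(a)=-1.502e+00  a ← 13.326771 − (+2.743e-09/-1.502e+00) = 13.326771
iter 5: u=1.246063  f(a)=+0.000e+00  f'(a)=-1.502e+00  a ← 13.326771 − (+0.000e+00/-1.502e+00) = 13.326771
converged: |Δa| < 1e-12 after 5 iterations
sag = a·(cosh(S/(2a)) − 1) = 13.326771·(cosh(1.246063) − 1) = 11.755974
T_max/T_min = cosh(S/(2a)) = 1.882132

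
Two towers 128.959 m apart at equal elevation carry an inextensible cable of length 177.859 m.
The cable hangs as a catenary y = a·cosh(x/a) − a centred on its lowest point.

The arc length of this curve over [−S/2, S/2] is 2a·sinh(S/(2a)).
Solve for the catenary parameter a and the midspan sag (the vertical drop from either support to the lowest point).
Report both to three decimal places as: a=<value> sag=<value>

seed: a₀ = √(S³/(24(L−S))) = √(128.959³/(24·48.900)) = 42.748161
iter 1: u=1.508357  f(a)=+5.874e+00  f'(a)=-2.852e+00  a ← 42.748161 − (+5.874e+00/-2.852e+00) = 44.807364
iter 2: u=1.439038  f(a)=+4.511e-01  f'(a)=-2.430e+00  a ← 44.807364 − (+4.511e-01/-2.430e+00) = 44.993019
iter 3: u=1.433100  f(a)=+3.150e-03  f'(a)=-2.396e+00  a ← 44.993019 − (+3.150e-03/-2.396e+00) = 44.994334
iter 4: u=1.433058  f(a)=+1.559e-07  f'(a)=-2.396e+00  a ← 44.994334 − (+1.559e-07/-2.396e+00) = 44.994334
iter 5: u=1.433058  f(a)=+0.000e+00  f'(a)=-2.396e+00  a ← 44.994334 − (+0.000e+00/-2.396e+00) = 44.994334
converged: |Δa| < 1e-12 after 5 iterations
sag = a·(cosh(S/(2a)) − 1) = 44.994334·(cosh(1.433058) − 1) = 54.669832
T_max/T_min = cosh(S/(2a)) = 2.215038

a=44.994 sag=54.670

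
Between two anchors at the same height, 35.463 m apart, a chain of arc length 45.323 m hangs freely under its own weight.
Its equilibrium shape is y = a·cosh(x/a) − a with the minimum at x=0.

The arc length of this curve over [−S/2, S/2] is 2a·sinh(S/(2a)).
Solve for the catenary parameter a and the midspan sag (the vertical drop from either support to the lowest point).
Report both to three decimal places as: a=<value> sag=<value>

a=14.268 sag=12.511

seed: a₀ = √(S³/(24(L−S))) = √(35.463³/(24·9.860)) = 13.728375
iter 1: u=1.291595  f(a)=+8.559e-01  f'(a)=-1.691e+00  a ← 13.728375 − (+8.559e-01/-1.691e+00) = 14.234566
iter 2: u=1.245665  f(a)=+4.961e-02  f'(a)=-1.500e+00  a ← 14.234566 − (+4.961e-02/-1.500e+00) = 14.267643
iter 3: u=1.242777  f(a)=+1.894e-04  f'(a)=-1.489e+00  a ← 14.267643 − (+1.894e-04/-1.489e+00) = 14.267771
iter 4: u=1.242766  f(a)=+2.784e-09  f'(a)=-1.488e+00  a ← 14.267771 − (+2.784e-09/-1.488e+00) = 14.267771
iter 5: u=1.242766  f(a)=+7.105e-15  f'(a)=-1.488e+00  a ← 14.267771 − (+7.105e-15/-1.488e+00) = 14.267771
converged: |Δa| < 1e-12 after 5 iterations
sag = a·(cosh(S/(2a)) − 1) = 14.267771·(cosh(1.242766) − 1) = 12.511192
T_max/T_min = cosh(S/(2a)) = 1.876885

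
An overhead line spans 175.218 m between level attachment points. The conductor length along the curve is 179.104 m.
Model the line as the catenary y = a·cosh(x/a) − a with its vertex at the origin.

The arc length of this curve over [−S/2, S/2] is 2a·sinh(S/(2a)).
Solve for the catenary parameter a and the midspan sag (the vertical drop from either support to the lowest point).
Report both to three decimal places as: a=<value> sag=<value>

a=240.961 sag=16.103

seed: a₀ = √(S³/(24(L−S))) = √(175.218³/(24·3.886)) = 240.165743
iter 1: u=0.364786  f(a)=+2.594e-02  f'(a)=-3.279e-02  a ← 240.165743 − (+2.594e-02/-3.279e-02) = 240.956666
iter 2: u=0.363588  f(a)=+1.287e-04  f'(a)=-3.247e-02  a ← 240.956666 − (+1.287e-04/-3.247e-02) = 240.960630
iter 3: u=0.363582  f(a)=+3.203e-09  f'(a)=-3.247e-02  a ← 240.960630 − (+3.203e-09/-3.247e-02) = 240.960630
iter 4: u=0.363582  f(a)=+0.000e+00  f'(a)=-3.247e-02  a ← 240.960630 − (+0.000e+00/-3.247e-02) = 240.960630
converged: |Δa| < 1e-12 after 4 iterations
sag = a·(cosh(S/(2a)) − 1) = 240.960630·(cosh(0.363582) − 1) = 16.102759
T_max/T_min = cosh(S/(2a)) = 1.066827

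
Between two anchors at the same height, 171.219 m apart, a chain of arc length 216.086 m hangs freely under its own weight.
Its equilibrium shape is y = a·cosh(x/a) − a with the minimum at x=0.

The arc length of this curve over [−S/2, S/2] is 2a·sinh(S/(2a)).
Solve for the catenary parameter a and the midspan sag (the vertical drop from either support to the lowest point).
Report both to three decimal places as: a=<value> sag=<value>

a=70.811 sag=58.369

seed: a₀ = √(S³/(24(L−S))) = √(171.219³/(24·44.867)) = 68.274542
iter 1: u=1.253901  f(a)=+3.662e+00  f'(a)=-1.533e+00  a ← 68.274542 − (+3.662e+00/-1.533e+00) = 70.663544
iter 2: u=1.211509  f(a)=+2.010e-01  f'(a)=-1.369e+00  a ← 70.663544 − (+2.010e-01/-1.369e+00) = 70.810378
iter 3: u=1.208997  f(a)=+6.833e-04  f'(a)=-1.360e+00  a ← 70.810378 − (+6.833e-04/-1.360e+00) = 70.810881
iter 4: u=1.208988  f(a)=+7.955e-09  f'(a)=-1.360e+00  a ← 70.810881 − (+7.955e-09/-1.360e+00) = 70.810881
iter 5: u=1.208988  f(a)=-2.842e-14  f'(a)=-1.360e+00  a ← 70.810881 − (-2.842e-14/-1.360e+00) = 70.810881
converged: |Δa| < 1e-12 after 5 iterations
sag = a·(cosh(S/(2a)) − 1) = 70.810881·(cosh(1.208988) − 1) = 58.369113
T_max/T_min = cosh(S/(2a)) = 1.824296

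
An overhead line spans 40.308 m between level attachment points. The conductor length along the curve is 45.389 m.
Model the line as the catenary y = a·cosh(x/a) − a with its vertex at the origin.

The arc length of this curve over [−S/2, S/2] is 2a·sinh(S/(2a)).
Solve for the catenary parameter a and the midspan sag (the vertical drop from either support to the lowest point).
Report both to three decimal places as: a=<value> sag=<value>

a=23.600 sag=9.141

seed: a₀ = √(S³/(24(L−S))) = √(40.308³/(24·5.081)) = 23.174302
iter 1: u=0.869670  f(a)=+1.956e-01  f'(a)=-4.726e-01  a ← 23.174302 − (+1.956e-01/-4.726e-01) = 23.588290
iter 2: u=0.854407  f(a)=+5.366e-03  f'(a)=-4.470e-01  a ← 23.588290 − (+5.366e-03/-4.470e-01) = 23.600295
iter 3: u=0.853972  f(a)=+4.288e-06  f'(a)=-4.463e-01  a ← 23.600295 − (+4.288e-06/-4.463e-01) = 23.600304
iter 4: u=0.853972  f(a)=+2.736e-12  f'(a)=-4.463e-01  a ← 23.600304 − (+2.736e-12/-4.463e-01) = 23.600304
converged: |Δa| < 1e-12 after 4 iterations
sag = a·(cosh(S/(2a)) − 1) = 23.600304·(cosh(0.853972) − 1) = 9.141331
T_max/T_min = cosh(S/(2a)) = 1.387340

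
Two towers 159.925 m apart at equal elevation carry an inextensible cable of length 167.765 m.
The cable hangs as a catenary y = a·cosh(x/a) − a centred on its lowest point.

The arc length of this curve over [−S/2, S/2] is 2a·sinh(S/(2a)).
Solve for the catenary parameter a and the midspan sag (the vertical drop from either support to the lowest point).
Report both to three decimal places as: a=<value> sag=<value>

seed: a₀ = √(S³/(24(L−S))) = √(159.925³/(24·7.840)) = 147.438494
iter 1: u=0.542345  f(a)=+1.161e-01  f'(a)=-1.095e-01  a ← 147.438494 − (+1.161e-01/-1.095e-01) = 148.498783
iter 2: u=0.538472  f(a)=+1.264e-03  f'(a)=-1.071e-01  a ← 148.498783 − (+1.264e-03/-1.071e-01) = 148.510585
iter 3: u=0.538430  f(a)=+1.536e-07  f'(a)=-1.071e-01  a ← 148.510585 − (+1.536e-07/-1.071e-01) = 148.510586
iter 4: u=0.538430  f(a)=+2.842e-14  f'(a)=-1.071e-01  a ← 148.510586 − (+2.842e-14/-1.071e-01) = 148.510586
converged: |Δa| < 1e-12 after 4 iterations
sag = a·(cosh(S/(2a)) − 1) = 148.510586·(cosh(0.538430) − 1) = 22.052212
T_max/T_min = cosh(S/(2a)) = 1.148489

a=148.511 sag=22.052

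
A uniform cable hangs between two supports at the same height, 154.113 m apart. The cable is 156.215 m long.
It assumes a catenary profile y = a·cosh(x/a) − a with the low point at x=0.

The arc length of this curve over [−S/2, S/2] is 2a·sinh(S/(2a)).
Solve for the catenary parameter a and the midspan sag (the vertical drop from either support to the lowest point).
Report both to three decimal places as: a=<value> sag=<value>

a=269.912 sag=11.074

seed: a₀ = √(S³/(24(L−S))) = √(154.113³/(24·2.102)) = 269.362377
iter 1: u=0.286070  f(a)=+8.618e-03  f'(a)=-1.574e-02  a ← 269.362377 − (+8.618e-03/-1.574e-02) = 269.910045
iter 2: u=0.285490  f(a)=+2.635e-05  f'(a)=-1.564e-02  a ← 269.910045 − (+2.635e-05/-1.564e-02) = 269.911731
iter 3: u=0.285488  f(a)=+2.481e-10  f'(a)=-1.564e-02  a ← 269.911731 − (+2.481e-10/-1.564e-02) = 269.911731
iter 4: u=0.285488  f(a)=+0.000e+00  f'(a)=-1.564e-02  a ← 269.911731 − (+0.000e+00/-1.564e-02) = 269.911731
converged: |Δa| < 1e-12 after 4 iterations
sag = a·(cosh(S/(2a)) − 1) = 269.911731·(cosh(0.285488) − 1) = 11.074255
T_max/T_min = cosh(S/(2a)) = 1.041029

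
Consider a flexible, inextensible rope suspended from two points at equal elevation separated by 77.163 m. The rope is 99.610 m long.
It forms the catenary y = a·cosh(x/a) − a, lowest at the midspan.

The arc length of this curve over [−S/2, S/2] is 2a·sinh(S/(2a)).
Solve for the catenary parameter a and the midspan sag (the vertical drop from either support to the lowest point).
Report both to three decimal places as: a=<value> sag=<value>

a=30.401 sag=27.950

seed: a₀ = √(S³/(24(L−S))) = √(77.163³/(24·22.447)) = 29.203095
iter 1: u=1.321144  f(a)=+2.042e+00  f'(a)=-1.823e+00  a ← 29.203095 − (+2.042e+00/-1.823e+00) = 30.323499
iter 2: u=1.272330  f(a)=+1.234e-01  f'(a)=-1.609e+00  a ← 30.323499 − (+1.234e-01/-1.609e+00) = 30.400223
iter 3: u=1.269119  f(a)=+5.148e-04  f'(a)=-1.595e+00  a ← 30.400223 − (+5.148e-04/-1.595e+00) = 30.400545
iter 4: u=1.269106  f(a)=+9.041e-09  f'(a)=-1.595e+00  a ← 30.400545 − (+9.041e-09/-1.595e+00) = 30.400545
iter 5: u=1.269106  f(a)=+0.000e+00  f'(a)=-1.595e+00  a ← 30.400545 − (+0.000e+00/-1.595e+00) = 30.400545
converged: |Δa| < 1e-12 after 5 iterations
sag = a·(cosh(S/(2a)) − 1) = 30.400545·(cosh(1.269106) − 1) = 27.949529
T_max/T_min = cosh(S/(2a)) = 1.919376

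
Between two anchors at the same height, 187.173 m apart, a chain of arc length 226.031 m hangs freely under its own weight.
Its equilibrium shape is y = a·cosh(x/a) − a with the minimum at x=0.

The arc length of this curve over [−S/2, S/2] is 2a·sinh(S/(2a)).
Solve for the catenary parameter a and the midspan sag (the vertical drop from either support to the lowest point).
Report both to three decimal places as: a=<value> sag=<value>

seed: a₀ = √(S³/(24(L−S))) = √(187.173³/(24·38.858)) = 83.853068
iter 1: u=1.116077  f(a)=+2.493e+00  f'(a)=-1.048e+00  a ← 83.853068 − (+2.493e+00/-1.048e+00) = 86.233145
iter 2: u=1.085273  f(a)=+1.101e-01  f'(a)=-9.569e-01  a ← 86.233145 − (+1.101e-01/-9.569e-01) = 86.348199
iter 3: u=1.083827  f(a)=+2.366e-04  f'(a)=-9.527e-01  a ← 86.348199 − (+2.366e-04/-9.527e-01) = 86.348447
iter 4: u=1.083824  f(a)=+1.098e-09  f'(a)=-9.527e-01  a ← 86.348447 − (+1.098e-09/-9.527e-01) = 86.348447
iter 5: u=1.083824  f(a)=+2.842e-14  f'(a)=-9.527e-01  a ← 86.348447 − (+2.842e-14/-9.527e-01) = 86.348447
converged: |Δa| < 1e-12 after 5 iterations
sag = a·(cosh(S/(2a)) − 1) = 86.348447·(cosh(1.083824) − 1) = 55.878687
T_max/T_min = cosh(S/(2a)) = 1.647130

a=86.348 sag=55.879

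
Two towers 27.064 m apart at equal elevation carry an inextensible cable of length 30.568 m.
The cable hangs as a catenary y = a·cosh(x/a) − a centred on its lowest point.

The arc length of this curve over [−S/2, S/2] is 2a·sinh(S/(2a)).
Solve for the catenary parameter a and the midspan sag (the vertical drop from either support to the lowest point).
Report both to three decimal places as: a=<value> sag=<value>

a=15.643 sag=6.227

seed: a₀ = √(S³/(24(L−S))) = √(27.064³/(24·3.504)) = 15.353250
iter 1: u=0.881377  f(a)=+1.386e-01  f'(a)=-4.929e-01  a ← 15.353250 − (+1.386e-01/-4.929e-01) = 15.634529
iter 2: u=0.865520  f(a)=+3.902e-03  f'(a)=-4.655e-01  a ← 15.634529 − (+3.902e-03/-4.655e-01) = 15.642910
iter 3: u=0.865056  f(a)=+3.289e-06  f'(a)=-4.647e-01  a ← 15.642910 − (+3.289e-06/-4.647e-01) = 15.642917
iter 4: u=0.865056  f(a)=+2.345e-12  f'(a)=-4.647e-01  a ← 15.642917 − (+2.345e-12/-4.647e-01) = 15.642917
converged: |Δa| < 1e-12 after 4 iterations
sag = a·(cosh(S/(2a)) − 1) = 15.642917·(cosh(0.865056) − 1) = 6.227188
T_max/T_min = cosh(S/(2a)) = 1.398084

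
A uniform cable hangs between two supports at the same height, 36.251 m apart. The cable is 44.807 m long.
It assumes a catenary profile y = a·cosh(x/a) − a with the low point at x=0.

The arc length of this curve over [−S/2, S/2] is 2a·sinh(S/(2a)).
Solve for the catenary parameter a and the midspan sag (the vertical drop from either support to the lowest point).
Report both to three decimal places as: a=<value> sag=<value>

seed: a₀ = √(S³/(24(L−S))) = √(36.251³/(24·8.556)) = 15.231370
iter 1: u=1.190011  f(a)=+6.267e-01  f'(a)=-1.291e+00  a ← 15.231370 − (+6.267e-01/-1.291e+00) = 15.716835
iter 2: u=1.153254  f(a)=+3.121e-02  f'(a)=-1.165e+00  a ← 15.716835 − (+3.121e-02/-1.165e+00) = 15.743619
iter 3: u=1.151292  f(a)=+8.637e-05  f'(a)=-1.159e+00  a ← 15.743619 − (+8.637e-05/-1.159e+00) = 15.743693
iter 4: u=1.151286  f(a)=+6.657e-10  f'(a)=-1.159e+00  a ← 15.743693 − (+6.657e-10/-1.159e+00) = 15.743693
iter 5: u=1.151286  f(a)=+0.000e+00  f'(a)=-1.159e+00  a ← 15.743693 − (+0.000e+00/-1.159e+00) = 15.743693
converged: |Δa| < 1e-12 after 5 iterations
sag = a·(cosh(S/(2a)) − 1) = 15.743693·(cosh(1.151286) − 1) = 11.638430
T_max/T_min = cosh(S/(2a)) = 1.739244

a=15.744 sag=11.638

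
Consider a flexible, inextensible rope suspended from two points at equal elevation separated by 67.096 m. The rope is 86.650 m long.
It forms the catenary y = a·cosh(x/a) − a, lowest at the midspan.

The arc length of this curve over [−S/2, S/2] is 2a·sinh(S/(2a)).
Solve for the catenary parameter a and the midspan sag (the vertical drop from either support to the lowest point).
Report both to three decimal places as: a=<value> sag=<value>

seed: a₀ = √(S³/(24(L−S))) = √(67.096³/(24·19.554)) = 25.370061
iter 1: u=1.322346  f(a)=+1.783e+00  f'(a)=-1.828e+00  a ← 25.370061 − (+1.783e+00/-1.828e+00) = 26.344958
iter 2: u=1.273413  f(a)=+1.079e-01  f'(a)=-1.613e+00  a ← 26.344958 − (+1.079e-01/-1.613e+00) = 26.411843
iter 3: u=1.270188  f(a)=+4.517e-04  f'(a)=-1.600e+00  a ← 26.411843 − (+4.517e-04/-1.600e+00) = 26.412126
iter 4: u=1.270174  f(a)=+7.988e-09  f'(a)=-1.600e+00  a ← 26.412126 − (+7.988e-09/-1.600e+00) = 26.412126
iter 5: u=1.270174  f(a)=+0.000e+00  f'(a)=-1.600e+00  a ← 26.412126 − (+0.000e+00/-1.600e+00) = 26.412126
converged: |Δa| < 1e-12 after 5 iterations
sag = a·(cosh(S/(2a)) − 1) = 26.412126·(cosh(1.270174) − 1) = 24.328943
T_max/T_min = cosh(S/(2a)) = 1.921128

a=26.412 sag=24.329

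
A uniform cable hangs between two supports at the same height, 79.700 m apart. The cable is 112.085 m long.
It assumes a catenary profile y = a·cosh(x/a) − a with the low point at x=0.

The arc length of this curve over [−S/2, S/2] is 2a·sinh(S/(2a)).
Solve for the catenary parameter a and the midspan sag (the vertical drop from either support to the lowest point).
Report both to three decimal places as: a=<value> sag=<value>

seed: a₀ = √(S³/(24(L−S))) = √(79.700³/(24·32.385)) = 25.521718
iter 1: u=1.561415  f(a)=+4.185e+00  f'(a)=-3.213e+00  a ← 25.521718 − (+4.185e+00/-3.213e+00) = 26.824217
iter 2: u=1.485598  f(a)=+3.417e-01  f'(a)=-2.708e+00  a ← 26.824217 − (+3.417e-01/-2.708e+00) = 26.950407
iter 3: u=1.478642  f(a)=+2.726e-03  f'(a)=-2.665e+00  a ← 26.950407 − (+2.726e-03/-2.665e+00) = 26.951430
iter 4: u=1.478586  f(a)=+1.765e-07  f'(a)=-2.664e+00  a ← 26.951430 − (+1.765e-07/-2.664e+00) = 26.951430
iter 5: u=1.478586  f(a)=-1.421e-14  f'(a)=-2.664e+00  a ← 26.951430 − (-1.421e-14/-2.664e+00) = 26.951430
converged: |Δa| < 1e-12 after 5 iterations
sag = a·(cosh(S/(2a)) − 1) = 26.951430·(cosh(1.478586) − 1) = 35.234914
T_max/T_min = cosh(S/(2a)) = 2.307349

a=26.951 sag=35.235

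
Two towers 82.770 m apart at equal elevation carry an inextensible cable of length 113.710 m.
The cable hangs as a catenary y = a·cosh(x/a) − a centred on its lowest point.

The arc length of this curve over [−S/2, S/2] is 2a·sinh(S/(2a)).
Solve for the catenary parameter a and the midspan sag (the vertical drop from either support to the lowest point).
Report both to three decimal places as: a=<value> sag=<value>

seed: a₀ = √(S³/(24(L−S))) = √(82.770³/(24·30.940)) = 27.633994
iter 1: u=1.497612  f(a)=+3.661e+00  f'(a)=-2.783e+00  a ← 27.633994 − (+3.661e+00/-2.783e+00) = 28.949216
iter 2: u=1.429572  f(a)=+2.776e-01  f'(a)=-2.376e+00  a ← 28.949216 − (+2.776e-01/-2.376e+00) = 29.066045
iter 3: u=1.423826  f(a)=+1.885e-03  f'(a)=-2.344e+00  a ← 29.066045 − (+1.885e-03/-2.344e+00) = 29.066849
iter 4: u=1.423787  f(a)=+8.828e-08  f'(a)=-2.344e+00  a ← 29.066849 − (+8.828e-08/-2.344e+00) = 29.066849
iter 5: u=1.423787  f(a)=-1.421e-14  f'(a)=-2.344e+00  a ← 29.066849 − (-1.421e-14/-2.344e+00) = 29.066849
converged: |Δa| < 1e-12 after 5 iterations
sag = a·(cosh(S/(2a)) − 1) = 29.066849·(cosh(1.423787) − 1) = 34.787459
T_max/T_min = cosh(S/(2a)) = 2.196809

a=29.067 sag=34.787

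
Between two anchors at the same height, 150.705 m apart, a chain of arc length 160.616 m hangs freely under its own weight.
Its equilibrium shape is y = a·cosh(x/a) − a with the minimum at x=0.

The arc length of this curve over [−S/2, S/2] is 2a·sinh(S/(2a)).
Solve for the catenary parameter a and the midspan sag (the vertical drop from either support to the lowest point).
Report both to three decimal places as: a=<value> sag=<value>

a=121.123 sag=24.205

seed: a₀ = √(S³/(24(L−S))) = √(150.705³/(24·9.911)) = 119.957425
iter 1: u=0.628160  f(a)=+1.974e-01  f'(a)=-1.719e-01  a ← 119.957425 − (+1.974e-01/-1.719e-01) = 121.105976
iter 2: u=0.622203  f(a)=+2.871e-03  f'(a)=-1.669e-01  a ← 121.105976 − (+2.871e-03/-1.669e-01) = 121.123177
iter 3: u=0.622115  f(a)=+6.271e-07  f'(a)=-1.668e-01  a ← 121.123177 − (+6.271e-07/-1.668e-01) = 121.123181
iter 4: u=0.622115  f(a)=+0.000e+00  f'(a)=-1.668e-01  a ← 121.123181 − (+0.000e+00/-1.668e-01) = 121.123181
converged: |Δa| < 1e-12 after 4 iterations
sag = a·(cosh(S/(2a)) − 1) = 121.123181·(cosh(0.622115) − 1) = 24.204724
T_max/T_min = cosh(S/(2a)) = 1.199836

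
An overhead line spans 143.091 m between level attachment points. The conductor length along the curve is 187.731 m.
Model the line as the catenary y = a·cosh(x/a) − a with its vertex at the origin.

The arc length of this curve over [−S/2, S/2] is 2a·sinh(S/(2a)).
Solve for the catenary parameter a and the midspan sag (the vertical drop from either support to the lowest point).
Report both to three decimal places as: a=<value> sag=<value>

a=54.584 sag=53.998

seed: a₀ = √(S³/(24(L−S))) = √(143.091³/(24·44.640)) = 52.293868
iter 1: u=1.368143  f(a)=+4.369e+00  f'(a)=-2.049e+00  a ← 52.293868 − (+4.369e+00/-2.049e+00) = 54.426170
iter 2: u=1.314542  f(a)=+2.814e-01  f'(a)=-1.793e+00  a ← 54.426170 − (+2.814e-01/-1.793e+00) = 54.583157
iter 3: u=1.310761  f(a)=+1.346e-03  f'(a)=-1.776e+00  a ← 54.583157 − (+1.346e-03/-1.776e+00) = 54.583914
iter 4: u=1.310743  f(a)=+3.109e-08  f'(a)=-1.776e+00  a ← 54.583914 − (+3.109e-08/-1.776e+00) = 54.583915
iter 5: u=1.310743  f(a)=-2.842e-14  f'(a)=-1.776e+00  a ← 54.583915 − (-2.842e-14/-1.776e+00) = 54.583915
converged: |Δa| < 1e-12 after 5 iterations
sag = a·(cosh(S/(2a)) − 1) = 54.583915·(cosh(1.310743) − 1) = 53.998477
T_max/T_min = cosh(S/(2a)) = 1.989275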